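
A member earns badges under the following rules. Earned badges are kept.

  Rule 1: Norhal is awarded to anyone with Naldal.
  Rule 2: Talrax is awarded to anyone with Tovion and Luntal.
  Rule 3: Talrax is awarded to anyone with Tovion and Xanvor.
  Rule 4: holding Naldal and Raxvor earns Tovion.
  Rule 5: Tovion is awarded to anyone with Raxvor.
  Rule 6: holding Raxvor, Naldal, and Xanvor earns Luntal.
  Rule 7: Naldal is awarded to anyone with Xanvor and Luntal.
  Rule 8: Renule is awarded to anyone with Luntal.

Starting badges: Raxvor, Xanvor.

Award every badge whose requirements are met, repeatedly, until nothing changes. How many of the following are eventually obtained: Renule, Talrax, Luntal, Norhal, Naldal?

1

With Raxvor, Tovion is earned (Rule 5).
With Tovion and Xanvor, Talrax is earned (Rule 3).
Renule would need Luntal (Rule 8), but Luntal is never earned.
Talrax: reached.
Luntal would need Raxvor, Naldal, and Xanvor (Rule 6), but Naldal is never earned.
Norhal would need Naldal (Rule 1), but Naldal is never earned.
Naldal would need Xanvor and Luntal (Rule 7), but Luntal is never earned.
Reached: Talrax — 1 of the 5.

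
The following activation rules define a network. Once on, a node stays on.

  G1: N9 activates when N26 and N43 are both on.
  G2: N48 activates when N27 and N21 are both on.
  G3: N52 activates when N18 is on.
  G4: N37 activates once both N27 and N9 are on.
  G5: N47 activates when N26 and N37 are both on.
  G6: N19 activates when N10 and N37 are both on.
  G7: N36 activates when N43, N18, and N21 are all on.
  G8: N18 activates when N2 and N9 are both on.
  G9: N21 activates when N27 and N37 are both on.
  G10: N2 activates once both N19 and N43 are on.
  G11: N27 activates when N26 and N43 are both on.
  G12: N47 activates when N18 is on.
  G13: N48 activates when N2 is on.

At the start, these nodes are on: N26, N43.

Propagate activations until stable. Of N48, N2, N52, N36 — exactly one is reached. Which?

N48

G11: N26 and N43 on → N27 on.
N26 and N43 are on, so N9 activates (G1).
N27 and N9 are on, so N37 activates (G4).
G9: N27 and N37 on → N21 on.
G2: N27 and N21 on → N48 on.
N36 would need N43, N18, and N21 (G7), but N18 never turns on. N52 would need N18 (G3), but N18 never turns on. N2 would need N19 and N43 (G10), but N19 never turns on.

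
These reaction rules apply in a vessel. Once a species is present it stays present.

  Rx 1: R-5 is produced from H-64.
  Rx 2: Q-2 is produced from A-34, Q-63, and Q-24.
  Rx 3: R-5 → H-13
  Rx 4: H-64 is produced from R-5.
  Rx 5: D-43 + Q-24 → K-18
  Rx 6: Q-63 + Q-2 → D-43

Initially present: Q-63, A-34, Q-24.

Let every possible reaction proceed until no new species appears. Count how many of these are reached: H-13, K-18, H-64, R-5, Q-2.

A-34, Q-63, and Q-24 present → Q-2 forms (Rx 2).
Q-63 and Q-2 present → D-43 forms (Rx 6).
D-43 and Q-24 present → K-18 forms (Rx 5).
H-13 would need R-5 (Rx 3), but R-5 never forms.
K-18: reached.
H-64 would need R-5 (Rx 4), but R-5 never forms.
R-5 would need H-64 (Rx 1), but H-64 never forms.
Q-2: reached.
Reached: K-18 and Q-2 — 2 of the 5.

2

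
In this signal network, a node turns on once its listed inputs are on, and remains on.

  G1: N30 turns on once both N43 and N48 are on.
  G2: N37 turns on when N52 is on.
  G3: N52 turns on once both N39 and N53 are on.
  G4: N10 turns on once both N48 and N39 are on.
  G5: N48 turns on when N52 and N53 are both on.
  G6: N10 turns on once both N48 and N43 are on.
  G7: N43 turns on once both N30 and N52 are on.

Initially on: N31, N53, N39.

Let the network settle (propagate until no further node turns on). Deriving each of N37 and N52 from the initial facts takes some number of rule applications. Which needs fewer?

N52: N39 and N53 are on, so N52 turns on (G3). [1 rule application]
N37: G3: N39 and N53 on → N52 on. N52 is on, so N37 turns on (G2). [2 rule applications]
N52 needs fewer.

N52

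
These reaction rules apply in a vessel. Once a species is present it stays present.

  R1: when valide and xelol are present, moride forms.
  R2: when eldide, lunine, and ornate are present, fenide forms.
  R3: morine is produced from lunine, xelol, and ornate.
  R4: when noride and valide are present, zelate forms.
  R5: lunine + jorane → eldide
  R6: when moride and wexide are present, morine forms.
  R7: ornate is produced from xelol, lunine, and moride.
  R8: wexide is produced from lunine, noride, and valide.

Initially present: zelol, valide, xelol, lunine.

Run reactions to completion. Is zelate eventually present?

No

zelate would need noride and valide (R4), but noride never forms.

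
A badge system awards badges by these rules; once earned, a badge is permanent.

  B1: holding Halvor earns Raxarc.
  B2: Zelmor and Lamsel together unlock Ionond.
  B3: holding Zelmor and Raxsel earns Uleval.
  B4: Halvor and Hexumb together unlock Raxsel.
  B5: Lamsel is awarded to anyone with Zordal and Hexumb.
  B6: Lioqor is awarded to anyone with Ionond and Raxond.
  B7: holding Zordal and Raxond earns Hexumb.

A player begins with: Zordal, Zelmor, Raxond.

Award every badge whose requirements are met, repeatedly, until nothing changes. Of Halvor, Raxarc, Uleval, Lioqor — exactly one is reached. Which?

With Zordal and Raxond, Hexumb is earned (B7).
With Zordal and Hexumb, Lamsel is earned (B5).
With Zelmor and Lamsel, Ionond is earned (B2).
With Ionond and Raxond, Lioqor is earned (B6).
Raxarc would need Halvor (B1), but Halvor is never earned. Uleval would need Zelmor and Raxsel (B3), but Raxsel is never earned. No rule produces Halvor, and it is not given.

Lioqor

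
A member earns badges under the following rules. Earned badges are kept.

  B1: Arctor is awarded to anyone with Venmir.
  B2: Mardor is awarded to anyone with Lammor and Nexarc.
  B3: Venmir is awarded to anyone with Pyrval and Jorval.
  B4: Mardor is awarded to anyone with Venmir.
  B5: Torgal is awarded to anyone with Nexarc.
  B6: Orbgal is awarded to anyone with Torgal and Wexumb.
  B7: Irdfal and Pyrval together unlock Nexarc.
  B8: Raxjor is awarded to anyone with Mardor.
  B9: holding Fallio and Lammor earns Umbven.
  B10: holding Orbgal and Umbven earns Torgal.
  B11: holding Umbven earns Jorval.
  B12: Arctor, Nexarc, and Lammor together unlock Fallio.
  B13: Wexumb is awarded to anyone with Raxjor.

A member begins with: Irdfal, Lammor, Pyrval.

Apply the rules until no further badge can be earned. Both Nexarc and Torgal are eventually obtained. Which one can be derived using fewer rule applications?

Nexarc: With Irdfal and Pyrval, Nexarc is earned (B7). [1 rule application]
Torgal: With Irdfal and Pyrval, Nexarc is earned (B7). With Nexarc, Torgal is earned (B5). [2 rule applications]
Nexarc needs fewer.

Nexarc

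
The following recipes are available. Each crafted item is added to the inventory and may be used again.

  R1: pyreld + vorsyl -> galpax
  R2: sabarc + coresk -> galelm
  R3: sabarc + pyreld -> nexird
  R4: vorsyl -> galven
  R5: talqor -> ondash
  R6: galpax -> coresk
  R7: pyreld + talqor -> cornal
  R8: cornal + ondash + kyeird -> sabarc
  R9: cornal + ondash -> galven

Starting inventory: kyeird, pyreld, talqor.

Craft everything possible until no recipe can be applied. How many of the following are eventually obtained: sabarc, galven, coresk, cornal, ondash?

talqor -> ondash (R5).
pyreld + talqor -> cornal (R7).
Using R8, cornal, ondash, and kyeird make sabarc.
cornal + ondash -> galven (R9).
sabarc: reached.
galven: reached.
coresk would need galpax (R6), but galpax is never obtained.
cornal: reached.
ondash: reached.
Reached: sabarc, galven, cornal, and ondash — 4 of the 5.

4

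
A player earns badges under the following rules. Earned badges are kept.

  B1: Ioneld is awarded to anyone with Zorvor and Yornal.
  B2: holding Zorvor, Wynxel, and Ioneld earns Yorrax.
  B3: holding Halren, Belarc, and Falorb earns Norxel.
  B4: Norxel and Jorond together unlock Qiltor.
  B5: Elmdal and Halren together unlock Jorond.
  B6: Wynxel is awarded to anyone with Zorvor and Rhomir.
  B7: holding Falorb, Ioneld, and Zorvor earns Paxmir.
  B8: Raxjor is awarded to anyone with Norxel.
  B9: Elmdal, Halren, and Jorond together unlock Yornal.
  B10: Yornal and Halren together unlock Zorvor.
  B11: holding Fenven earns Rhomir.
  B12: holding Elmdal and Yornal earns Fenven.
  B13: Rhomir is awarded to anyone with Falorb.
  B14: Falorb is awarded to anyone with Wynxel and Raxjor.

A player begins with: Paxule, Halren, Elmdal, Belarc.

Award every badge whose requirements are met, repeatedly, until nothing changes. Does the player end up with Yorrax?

With Elmdal and Halren, Jorond is earned (B5).
With Elmdal, Halren, and Jorond, Yornal is earned (B9).
With Yornal and Halren, Zorvor is earned (B10).
With Elmdal and Yornal, Fenven is earned (B12).
With Fenven, Rhomir is earned (B11).
With Zorvor and Yornal, Ioneld is earned (B1).
With Zorvor and Rhomir, Wynxel is earned (B6).
With Zorvor, Wynxel, and Ioneld, Yorrax is earned (B2).

Yes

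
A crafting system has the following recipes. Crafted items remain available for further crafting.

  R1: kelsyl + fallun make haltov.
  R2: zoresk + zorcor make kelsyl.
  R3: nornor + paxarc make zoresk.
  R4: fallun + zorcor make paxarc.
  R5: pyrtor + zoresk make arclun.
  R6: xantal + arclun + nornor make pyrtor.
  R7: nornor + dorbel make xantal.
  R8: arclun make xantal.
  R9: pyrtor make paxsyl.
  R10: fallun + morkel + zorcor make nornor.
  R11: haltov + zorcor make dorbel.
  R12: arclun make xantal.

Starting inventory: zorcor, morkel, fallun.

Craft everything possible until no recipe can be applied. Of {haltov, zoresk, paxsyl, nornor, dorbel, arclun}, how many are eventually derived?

4

fallun + morkel + zorcor → nornor (R10).
Using R4, fallun and zorcor make paxarc.
nornor + paxarc → zoresk (R3).
zoresk + zorcor → kelsyl (R2).
kelsyl + fallun → haltov (R1).
haltov + zorcor → dorbel (R11).
haltov: reached.
zoresk: reached.
paxsyl would need pyrtor (R9), but pyrtor is never obtained.
nornor: reached.
dorbel: reached.
arclun would need pyrtor and zoresk (R5), but pyrtor is never obtained.
Reached: haltov, zoresk, nornor, and dorbel — 4 of the 6.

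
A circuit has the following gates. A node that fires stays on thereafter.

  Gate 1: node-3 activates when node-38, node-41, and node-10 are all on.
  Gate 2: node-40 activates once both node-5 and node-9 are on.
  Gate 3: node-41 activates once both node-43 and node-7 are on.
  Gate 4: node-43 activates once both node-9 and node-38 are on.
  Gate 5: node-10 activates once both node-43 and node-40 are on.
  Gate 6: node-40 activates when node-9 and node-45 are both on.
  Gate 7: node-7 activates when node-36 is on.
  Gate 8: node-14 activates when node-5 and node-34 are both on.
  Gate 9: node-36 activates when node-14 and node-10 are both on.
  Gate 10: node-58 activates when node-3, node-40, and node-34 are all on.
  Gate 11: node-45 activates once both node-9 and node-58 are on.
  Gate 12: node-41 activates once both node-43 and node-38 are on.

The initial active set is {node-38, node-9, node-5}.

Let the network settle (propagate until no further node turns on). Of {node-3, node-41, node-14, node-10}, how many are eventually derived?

Gate 2: node-5 and node-9 on → node-40 on.
Gate 4: node-9 and node-38 on → node-43 on.
Gate 12: node-43 and node-38 on → node-41 on.
node-43 and node-40 are on, so node-10 activates (Gate 5).
node-38, node-41, and node-10 are on, so node-3 activates (Gate 1).
node-3: reached.
node-41: reached.
node-14 would need node-5 and node-34 (Gate 8), but node-34 never turns on.
node-10: reached.
Reached: node-3, node-41, and node-10 — 3 of the 4.

3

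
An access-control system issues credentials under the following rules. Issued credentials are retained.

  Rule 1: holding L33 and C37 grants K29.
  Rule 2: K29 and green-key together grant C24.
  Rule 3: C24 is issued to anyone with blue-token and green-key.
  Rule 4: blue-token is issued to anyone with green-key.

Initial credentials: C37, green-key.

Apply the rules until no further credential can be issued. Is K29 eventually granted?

No

K29 would need L33 and C37 (Rule 1), but L33 is never granted.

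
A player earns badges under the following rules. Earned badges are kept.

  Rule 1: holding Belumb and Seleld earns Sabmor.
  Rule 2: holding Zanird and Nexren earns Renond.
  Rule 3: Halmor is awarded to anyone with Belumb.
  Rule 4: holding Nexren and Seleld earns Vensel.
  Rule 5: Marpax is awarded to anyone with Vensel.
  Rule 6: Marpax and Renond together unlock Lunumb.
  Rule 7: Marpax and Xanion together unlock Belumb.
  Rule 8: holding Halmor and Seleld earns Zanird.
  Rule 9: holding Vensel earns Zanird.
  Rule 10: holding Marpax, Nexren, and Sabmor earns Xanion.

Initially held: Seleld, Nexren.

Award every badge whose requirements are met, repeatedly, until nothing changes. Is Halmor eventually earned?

No

Halmor would need Belumb (Rule 3), but Belumb is never earned.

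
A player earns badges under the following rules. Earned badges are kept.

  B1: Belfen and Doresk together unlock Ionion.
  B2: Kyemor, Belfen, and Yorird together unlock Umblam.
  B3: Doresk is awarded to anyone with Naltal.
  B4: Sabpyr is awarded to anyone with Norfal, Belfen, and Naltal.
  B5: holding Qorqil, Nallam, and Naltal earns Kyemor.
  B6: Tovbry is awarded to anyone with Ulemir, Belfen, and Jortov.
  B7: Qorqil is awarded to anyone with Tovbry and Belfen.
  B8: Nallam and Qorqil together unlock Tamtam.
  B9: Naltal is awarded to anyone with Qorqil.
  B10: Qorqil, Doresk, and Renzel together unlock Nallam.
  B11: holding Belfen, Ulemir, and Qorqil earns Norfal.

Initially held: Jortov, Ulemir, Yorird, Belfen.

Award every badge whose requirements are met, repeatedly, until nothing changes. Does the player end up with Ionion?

Yes

With Ulemir, Belfen, and Jortov, Tovbry is earned (B6).
With Tovbry and Belfen, Qorqil is earned (B7).
With Qorqil, Naltal is earned (B9).
With Naltal, Doresk is earned (B3).
With Belfen and Doresk, Ionion is earned (B1).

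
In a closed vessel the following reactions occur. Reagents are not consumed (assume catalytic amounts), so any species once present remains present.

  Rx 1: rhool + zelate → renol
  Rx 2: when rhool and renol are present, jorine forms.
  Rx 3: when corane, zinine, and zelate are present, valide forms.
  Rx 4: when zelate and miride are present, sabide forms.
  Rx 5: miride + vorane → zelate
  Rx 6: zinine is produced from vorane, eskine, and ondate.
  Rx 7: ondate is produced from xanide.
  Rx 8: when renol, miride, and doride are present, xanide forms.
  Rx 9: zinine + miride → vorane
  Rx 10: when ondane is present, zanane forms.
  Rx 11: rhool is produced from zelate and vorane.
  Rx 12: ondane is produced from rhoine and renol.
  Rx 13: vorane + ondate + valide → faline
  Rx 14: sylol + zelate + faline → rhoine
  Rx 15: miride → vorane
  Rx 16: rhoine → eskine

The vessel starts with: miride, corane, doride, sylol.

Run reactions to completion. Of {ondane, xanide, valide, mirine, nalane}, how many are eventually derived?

miride present → vorane forms (Rx 15).
miride and vorane present → zelate forms (Rx 5).
zelate and vorane present → rhool forms (Rx 11).
rhool and zelate present → renol forms (Rx 1).
renol, miride, and doride present → xanide forms (Rx 8).
ondane would need rhoine and renol (Rx 12), but rhoine never forms.
xanide: reached.
valide would need corane, zinine, and zelate (Rx 3), but zinine never forms.
No rule produces mirine, and it is not given.
No rule produces nalane, and it is not given.
Reached: xanide — 1 of the 5.

1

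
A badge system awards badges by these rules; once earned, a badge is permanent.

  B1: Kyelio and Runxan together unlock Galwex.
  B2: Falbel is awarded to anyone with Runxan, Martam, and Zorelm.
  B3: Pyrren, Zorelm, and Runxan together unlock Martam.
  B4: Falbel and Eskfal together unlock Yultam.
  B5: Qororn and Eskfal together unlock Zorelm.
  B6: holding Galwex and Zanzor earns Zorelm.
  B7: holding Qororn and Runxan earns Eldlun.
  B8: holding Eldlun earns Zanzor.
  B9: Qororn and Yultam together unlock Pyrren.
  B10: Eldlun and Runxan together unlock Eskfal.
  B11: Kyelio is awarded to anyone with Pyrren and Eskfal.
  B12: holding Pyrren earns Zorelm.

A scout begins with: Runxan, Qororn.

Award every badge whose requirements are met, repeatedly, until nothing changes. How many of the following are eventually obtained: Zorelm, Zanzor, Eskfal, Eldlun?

4

With Qororn and Runxan, Eldlun is earned (B7).
With Eldlun, Zanzor is earned (B8).
With Eldlun and Runxan, Eskfal is earned (B10).
With Qororn and Eskfal, Zorelm is earned (B5).
Zorelm: reached.
Zanzor: reached.
Eskfal: reached.
Eldlun: reached.
All 4 are reached.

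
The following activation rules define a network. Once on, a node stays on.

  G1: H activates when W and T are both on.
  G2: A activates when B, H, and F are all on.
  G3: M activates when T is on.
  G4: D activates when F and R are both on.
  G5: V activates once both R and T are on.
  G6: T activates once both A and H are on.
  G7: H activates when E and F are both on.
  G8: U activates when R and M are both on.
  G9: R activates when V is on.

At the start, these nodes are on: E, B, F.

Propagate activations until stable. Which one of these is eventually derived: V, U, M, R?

M

E and F are on, so H activates (G7).
G2: B, H, and F on → A on.
G6: A and H on → T on.
G3: T on → M on.
R would need V (G9), but V never turns on. V would need R and T (G5), but R never turns on. U would need R and M (G8), but R never turns on.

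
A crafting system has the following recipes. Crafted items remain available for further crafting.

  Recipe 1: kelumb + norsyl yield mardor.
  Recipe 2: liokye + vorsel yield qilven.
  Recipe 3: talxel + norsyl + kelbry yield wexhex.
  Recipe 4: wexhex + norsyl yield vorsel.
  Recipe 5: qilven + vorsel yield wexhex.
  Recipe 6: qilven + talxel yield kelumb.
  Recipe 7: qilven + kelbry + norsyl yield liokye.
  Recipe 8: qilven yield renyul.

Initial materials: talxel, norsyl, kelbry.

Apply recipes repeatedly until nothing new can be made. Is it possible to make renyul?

renyul would need qilven (Recipe 8), but qilven is never obtained.

No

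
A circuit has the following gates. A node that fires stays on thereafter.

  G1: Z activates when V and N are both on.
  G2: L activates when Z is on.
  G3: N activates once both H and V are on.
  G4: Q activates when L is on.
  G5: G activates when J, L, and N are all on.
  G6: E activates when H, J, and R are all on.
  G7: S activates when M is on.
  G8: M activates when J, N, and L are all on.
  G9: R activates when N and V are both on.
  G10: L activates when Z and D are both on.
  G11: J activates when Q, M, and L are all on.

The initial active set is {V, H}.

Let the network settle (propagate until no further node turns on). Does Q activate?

G3: H and V on → N on.
V and N are on, so Z activates (G1).
Z is on, so L activates (G2).
G4: L on → Q on.

Yes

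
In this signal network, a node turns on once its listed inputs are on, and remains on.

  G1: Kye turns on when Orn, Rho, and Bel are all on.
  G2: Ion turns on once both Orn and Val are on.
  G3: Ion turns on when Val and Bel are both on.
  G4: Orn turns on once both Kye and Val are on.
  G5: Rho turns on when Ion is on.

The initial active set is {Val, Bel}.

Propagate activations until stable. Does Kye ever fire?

No

Kye would need Orn, Rho, and Bel (G1), but Orn never turns on.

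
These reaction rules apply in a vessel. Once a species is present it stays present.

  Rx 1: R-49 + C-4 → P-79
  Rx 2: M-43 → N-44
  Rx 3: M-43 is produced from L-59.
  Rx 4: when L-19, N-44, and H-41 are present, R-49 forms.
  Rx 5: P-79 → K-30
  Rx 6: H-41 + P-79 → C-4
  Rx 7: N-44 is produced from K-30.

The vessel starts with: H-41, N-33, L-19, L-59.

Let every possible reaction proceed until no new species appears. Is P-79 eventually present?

P-79 would need R-49 and C-4 (Rx 1), but C-4 never forms.

No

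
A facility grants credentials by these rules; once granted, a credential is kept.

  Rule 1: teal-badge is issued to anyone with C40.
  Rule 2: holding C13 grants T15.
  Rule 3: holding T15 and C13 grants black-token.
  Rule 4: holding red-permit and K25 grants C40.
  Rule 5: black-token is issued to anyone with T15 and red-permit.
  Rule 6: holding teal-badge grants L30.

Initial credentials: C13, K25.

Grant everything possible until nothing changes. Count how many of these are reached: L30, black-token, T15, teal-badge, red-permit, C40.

2

Holding C13 grants T15 (Rule 2).
Holding T15 and C13 grants black-token (Rule 3).
L30 would need teal-badge (Rule 6), but teal-badge is never granted.
black-token: reached.
T15: reached.
teal-badge would need C40 (Rule 1), but C40 is never granted.
No rule produces red-permit, and it is not given.
C40 would need red-permit and K25 (Rule 4), but red-permit is never granted.
Reached: black-token and T15 — 2 of the 6.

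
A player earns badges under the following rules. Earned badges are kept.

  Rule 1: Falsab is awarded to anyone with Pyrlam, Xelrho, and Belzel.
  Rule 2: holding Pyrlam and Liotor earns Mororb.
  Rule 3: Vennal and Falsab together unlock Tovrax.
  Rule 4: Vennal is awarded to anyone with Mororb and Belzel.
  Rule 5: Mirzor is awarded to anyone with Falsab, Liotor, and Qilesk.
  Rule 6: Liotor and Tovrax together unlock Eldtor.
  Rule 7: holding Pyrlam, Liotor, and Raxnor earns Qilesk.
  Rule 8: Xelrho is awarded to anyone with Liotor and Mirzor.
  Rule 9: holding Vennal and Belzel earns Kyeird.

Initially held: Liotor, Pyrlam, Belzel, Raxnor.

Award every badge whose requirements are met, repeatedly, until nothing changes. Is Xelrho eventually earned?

No

Xelrho would need Liotor and Mirzor (Rule 8), but Mirzor is never earned.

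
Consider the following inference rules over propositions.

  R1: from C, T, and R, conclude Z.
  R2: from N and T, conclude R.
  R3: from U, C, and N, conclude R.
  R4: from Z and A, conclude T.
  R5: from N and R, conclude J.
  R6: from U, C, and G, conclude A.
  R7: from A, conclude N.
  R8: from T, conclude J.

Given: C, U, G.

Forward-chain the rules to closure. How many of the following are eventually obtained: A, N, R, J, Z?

4

U, C, and G hold, so A follows (R6).
From A, R7 gives N.
From U, C, and N, R3 gives R.
From N and R, R5 gives J.
A: reached.
N: reached.
R: reached.
J: reached.
Z would need C, T, and R (R1), but T is never established.
Reached: A, N, R, and J — 4 of the 5.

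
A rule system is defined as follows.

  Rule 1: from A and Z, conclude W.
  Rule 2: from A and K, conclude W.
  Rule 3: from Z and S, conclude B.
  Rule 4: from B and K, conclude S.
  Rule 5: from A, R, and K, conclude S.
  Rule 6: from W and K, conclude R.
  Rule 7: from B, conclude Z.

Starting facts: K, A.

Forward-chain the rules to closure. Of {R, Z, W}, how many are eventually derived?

2

A and K hold, so W follows (Rule 2).
From W and K, Rule 6 gives R.
R: reached.
Z would need B (Rule 7), but B is never established.
W: reached.
Reached: R and W — 2 of the 3.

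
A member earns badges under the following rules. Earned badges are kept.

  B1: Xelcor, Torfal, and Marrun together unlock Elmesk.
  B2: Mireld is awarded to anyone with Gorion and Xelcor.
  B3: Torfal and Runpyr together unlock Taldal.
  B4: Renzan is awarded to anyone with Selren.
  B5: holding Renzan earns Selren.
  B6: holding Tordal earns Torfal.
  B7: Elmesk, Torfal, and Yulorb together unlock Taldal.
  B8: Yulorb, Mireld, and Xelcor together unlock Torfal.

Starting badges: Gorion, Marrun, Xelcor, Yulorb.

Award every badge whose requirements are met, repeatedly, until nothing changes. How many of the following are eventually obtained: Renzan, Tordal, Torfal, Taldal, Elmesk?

With Gorion and Xelcor, Mireld is earned (B2).
With Yulorb, Mireld, and Xelcor, Torfal is earned (B8).
With Xelcor, Torfal, and Marrun, Elmesk is earned (B1).
With Elmesk, Torfal, and Yulorb, Taldal is earned (B7).
Renzan would need Selren (B4), but Selren is never earned.
No rule produces Tordal, and it is not given.
Torfal: reached.
Taldal: reached.
Elmesk: reached.
Reached: Torfal, Taldal, and Elmesk — 3 of the 5.

3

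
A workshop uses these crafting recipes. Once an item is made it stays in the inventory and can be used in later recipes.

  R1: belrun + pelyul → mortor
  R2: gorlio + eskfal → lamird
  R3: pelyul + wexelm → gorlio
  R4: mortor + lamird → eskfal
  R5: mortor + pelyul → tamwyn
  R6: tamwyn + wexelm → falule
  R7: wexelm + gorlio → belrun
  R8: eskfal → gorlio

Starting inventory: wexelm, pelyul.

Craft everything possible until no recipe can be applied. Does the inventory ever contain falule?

Yes

pelyul + wexelm → gorlio (R3).
wexelm + gorlio → belrun (R7).
Using R1, belrun and pelyul make mortor.
mortor + pelyul → tamwyn (R5).
tamwyn + wexelm → falule (R6).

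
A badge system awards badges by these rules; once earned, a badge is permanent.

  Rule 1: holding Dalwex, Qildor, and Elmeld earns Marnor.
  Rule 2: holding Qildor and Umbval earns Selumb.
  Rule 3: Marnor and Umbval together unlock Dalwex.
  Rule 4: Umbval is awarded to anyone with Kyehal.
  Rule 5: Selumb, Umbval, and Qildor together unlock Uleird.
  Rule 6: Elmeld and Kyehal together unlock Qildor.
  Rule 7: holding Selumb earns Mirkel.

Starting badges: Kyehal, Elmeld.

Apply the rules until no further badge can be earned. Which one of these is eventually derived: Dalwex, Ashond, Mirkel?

Mirkel

With Elmeld and Kyehal, Qildor is earned (Rule 6).
With Kyehal, Umbval is earned (Rule 4).
With Qildor and Umbval, Selumb is earned (Rule 2).
With Selumb, Mirkel is earned (Rule 7).
No rule produces Ashond, and it is not given. Dalwex would need Marnor and Umbval (Rule 3), but Marnor is never earned.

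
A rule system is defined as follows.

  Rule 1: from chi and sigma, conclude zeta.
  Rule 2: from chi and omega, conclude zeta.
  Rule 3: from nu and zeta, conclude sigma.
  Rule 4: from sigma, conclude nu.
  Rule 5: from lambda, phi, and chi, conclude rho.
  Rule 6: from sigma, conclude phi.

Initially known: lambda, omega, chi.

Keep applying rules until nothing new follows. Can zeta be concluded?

Yes

From chi and omega, Rule 2 gives zeta.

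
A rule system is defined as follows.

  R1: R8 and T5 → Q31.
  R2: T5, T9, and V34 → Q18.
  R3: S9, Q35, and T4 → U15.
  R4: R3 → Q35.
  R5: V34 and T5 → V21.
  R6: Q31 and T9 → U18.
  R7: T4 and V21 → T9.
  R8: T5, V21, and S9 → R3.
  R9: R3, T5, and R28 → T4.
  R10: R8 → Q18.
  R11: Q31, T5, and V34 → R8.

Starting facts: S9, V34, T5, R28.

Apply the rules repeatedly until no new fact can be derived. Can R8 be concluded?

R8 would need Q31, T5, and V34 (R11), but Q31 is never established.

No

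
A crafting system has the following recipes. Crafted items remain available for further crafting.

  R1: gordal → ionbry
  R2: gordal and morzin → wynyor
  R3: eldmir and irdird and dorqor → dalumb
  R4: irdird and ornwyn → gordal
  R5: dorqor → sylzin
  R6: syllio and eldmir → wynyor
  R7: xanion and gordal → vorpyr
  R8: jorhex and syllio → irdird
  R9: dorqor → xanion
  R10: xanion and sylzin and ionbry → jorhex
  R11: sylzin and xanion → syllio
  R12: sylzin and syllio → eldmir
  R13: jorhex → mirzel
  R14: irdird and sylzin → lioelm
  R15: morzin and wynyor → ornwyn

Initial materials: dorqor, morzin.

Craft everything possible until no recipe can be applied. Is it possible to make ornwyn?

dorqor → xanion (R9).
dorqor → sylzin (R5).
Using R11, sylzin and xanion make syllio.
Using R12, sylzin and syllio make eldmir.
Using R6, syllio and eldmir make wynyor.
Using R15, morzin and wynyor make ornwyn.

Yes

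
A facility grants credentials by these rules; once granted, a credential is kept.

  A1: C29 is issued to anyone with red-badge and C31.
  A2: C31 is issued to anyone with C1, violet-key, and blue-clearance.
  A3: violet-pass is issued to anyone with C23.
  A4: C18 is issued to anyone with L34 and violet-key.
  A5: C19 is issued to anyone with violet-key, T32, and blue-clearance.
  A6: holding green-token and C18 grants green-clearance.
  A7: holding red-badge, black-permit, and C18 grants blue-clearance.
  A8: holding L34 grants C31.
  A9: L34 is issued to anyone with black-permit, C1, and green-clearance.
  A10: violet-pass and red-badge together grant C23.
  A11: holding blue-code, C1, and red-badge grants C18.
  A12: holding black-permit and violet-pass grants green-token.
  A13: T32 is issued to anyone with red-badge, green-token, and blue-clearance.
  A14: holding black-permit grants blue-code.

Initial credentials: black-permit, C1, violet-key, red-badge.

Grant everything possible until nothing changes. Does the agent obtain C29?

Yes

Holding black-permit grants blue-code (A14).
Holding blue-code, C1, and red-badge grants C18 (A11).
Holding red-badge, black-permit, and C18 grants blue-clearance (A7).
Holding C1, violet-key, and blue-clearance grants C31 (A2).
Holding red-badge and C31 grants C29 (A1).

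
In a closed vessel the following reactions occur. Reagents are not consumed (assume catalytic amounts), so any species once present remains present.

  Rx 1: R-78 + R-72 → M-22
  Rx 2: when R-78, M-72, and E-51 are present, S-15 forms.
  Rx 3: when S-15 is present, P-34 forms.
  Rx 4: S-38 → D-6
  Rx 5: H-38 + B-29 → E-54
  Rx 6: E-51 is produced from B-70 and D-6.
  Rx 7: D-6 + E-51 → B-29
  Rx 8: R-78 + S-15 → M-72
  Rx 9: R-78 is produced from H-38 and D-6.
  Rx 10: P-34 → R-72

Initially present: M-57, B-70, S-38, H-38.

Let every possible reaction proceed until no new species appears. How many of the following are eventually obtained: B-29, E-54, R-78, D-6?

4

S-38 present → D-6 forms (Rx 4).
H-38 and D-6 present → R-78 forms (Rx 9).
B-70 and D-6 present → E-51 forms (Rx 6).
D-6 and E-51 present → B-29 forms (Rx 7).
H-38 and B-29 present → E-54 forms (Rx 5).
B-29: reached.
E-54: reached.
R-78: reached.
D-6: reached.
All 4 are reached.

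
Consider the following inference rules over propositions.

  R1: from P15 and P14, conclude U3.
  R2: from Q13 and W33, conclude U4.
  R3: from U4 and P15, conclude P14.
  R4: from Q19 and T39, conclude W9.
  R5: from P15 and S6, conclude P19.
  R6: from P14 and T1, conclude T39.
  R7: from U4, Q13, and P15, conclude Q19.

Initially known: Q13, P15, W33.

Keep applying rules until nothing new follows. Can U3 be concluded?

Yes

Q13 and W33 hold, so U4 follows (R2).
U4 and P15 hold, so P14 follows (R3).
From P15 and P14, R1 gives U3.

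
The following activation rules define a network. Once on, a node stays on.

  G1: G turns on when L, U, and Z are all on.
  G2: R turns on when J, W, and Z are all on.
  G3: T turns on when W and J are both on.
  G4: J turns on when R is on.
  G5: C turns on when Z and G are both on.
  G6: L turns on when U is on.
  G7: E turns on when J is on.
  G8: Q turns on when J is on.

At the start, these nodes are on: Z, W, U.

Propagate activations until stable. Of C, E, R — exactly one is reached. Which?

G6: U on → L on.
G1: L, U, and Z on → G on.
G5: Z and G on → C on.
E would need J (G7), but J never turns on. R would need J, W, and Z (G2), but J never turns on.

C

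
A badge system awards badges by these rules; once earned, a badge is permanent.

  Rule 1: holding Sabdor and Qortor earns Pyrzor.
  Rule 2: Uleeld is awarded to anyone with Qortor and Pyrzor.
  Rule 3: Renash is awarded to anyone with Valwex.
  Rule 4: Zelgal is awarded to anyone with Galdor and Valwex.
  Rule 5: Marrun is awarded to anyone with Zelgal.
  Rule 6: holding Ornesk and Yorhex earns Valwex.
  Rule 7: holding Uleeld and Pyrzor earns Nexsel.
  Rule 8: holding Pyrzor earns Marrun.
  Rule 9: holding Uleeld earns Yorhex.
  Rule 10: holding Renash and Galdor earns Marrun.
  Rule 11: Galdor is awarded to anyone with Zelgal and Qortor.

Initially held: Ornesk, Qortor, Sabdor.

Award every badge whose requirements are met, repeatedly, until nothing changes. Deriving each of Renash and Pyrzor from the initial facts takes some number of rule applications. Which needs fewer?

Pyrzor: With Sabdor and Qortor, Pyrzor is earned (Rule 1). [1 rule application]
Renash: With Sabdor and Qortor, Pyrzor is earned (Rule 1). With Qortor and Pyrzor, Uleeld is earned (Rule 2). With Uleeld, Yorhex is earned (Rule 9). With Ornesk and Yorhex, Valwex is earned (Rule 6). With Valwex, Renash is earned (Rule 3). [5 rule applications]
Pyrzor needs fewer.

Pyrzor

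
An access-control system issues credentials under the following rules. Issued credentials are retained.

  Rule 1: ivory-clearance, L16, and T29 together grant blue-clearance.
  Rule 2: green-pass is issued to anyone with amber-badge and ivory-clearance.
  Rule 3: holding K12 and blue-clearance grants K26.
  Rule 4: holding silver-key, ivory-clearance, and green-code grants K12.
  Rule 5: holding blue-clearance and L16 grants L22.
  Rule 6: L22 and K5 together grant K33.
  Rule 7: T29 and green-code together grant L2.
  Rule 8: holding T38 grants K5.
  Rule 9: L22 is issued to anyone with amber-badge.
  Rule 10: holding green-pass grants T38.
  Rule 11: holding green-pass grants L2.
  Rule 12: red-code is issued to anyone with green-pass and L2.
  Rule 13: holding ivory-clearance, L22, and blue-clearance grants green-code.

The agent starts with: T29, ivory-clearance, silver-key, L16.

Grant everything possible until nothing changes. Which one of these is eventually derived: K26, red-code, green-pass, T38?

K26

Holding ivory-clearance, L16, and T29 grants blue-clearance (Rule 1).
Holding blue-clearance and L16 grants L22 (Rule 5).
Holding ivory-clearance, L22, and blue-clearance grants green-code (Rule 13).
Holding silver-key, ivory-clearance, and green-code grants K12 (Rule 4).
Holding K12 and blue-clearance grants K26 (Rule 3).
red-code would need green-pass and L2 (Rule 12), but green-pass is never granted. T38 would need green-pass (Rule 10), but green-pass is never granted. green-pass would need amber-badge and ivory-clearance (Rule 2), but amber-badge is never granted.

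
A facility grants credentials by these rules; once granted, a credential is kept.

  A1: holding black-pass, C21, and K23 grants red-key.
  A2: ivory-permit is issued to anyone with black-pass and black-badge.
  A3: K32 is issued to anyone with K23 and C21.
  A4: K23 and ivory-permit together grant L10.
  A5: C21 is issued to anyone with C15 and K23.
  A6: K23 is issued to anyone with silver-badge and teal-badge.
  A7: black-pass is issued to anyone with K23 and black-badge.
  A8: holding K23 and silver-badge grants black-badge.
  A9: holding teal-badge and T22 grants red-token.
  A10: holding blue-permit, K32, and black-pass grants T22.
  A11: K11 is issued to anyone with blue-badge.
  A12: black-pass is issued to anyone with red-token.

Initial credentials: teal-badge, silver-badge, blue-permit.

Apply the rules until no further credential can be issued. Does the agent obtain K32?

No

K32 would need K23 and C21 (A3), but C21 is never granted.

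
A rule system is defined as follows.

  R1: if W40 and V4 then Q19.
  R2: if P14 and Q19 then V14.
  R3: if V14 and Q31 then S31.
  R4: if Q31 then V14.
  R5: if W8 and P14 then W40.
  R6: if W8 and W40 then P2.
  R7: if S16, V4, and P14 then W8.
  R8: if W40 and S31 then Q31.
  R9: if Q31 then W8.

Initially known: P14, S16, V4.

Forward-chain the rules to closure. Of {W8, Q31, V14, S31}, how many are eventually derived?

From S16, V4, and P14, R7 gives W8.
From W8 and P14, R5 gives W40.
W40 and V4 hold, so Q19 follows (R1).
P14 and Q19 hold, so V14 follows (R2).
W8: reached.
Q31 would need W40 and S31 (R8), but S31 is never established.
V14: reached.
S31 would need V14 and Q31 (R3), but Q31 is never established.
Reached: W8 and V14 — 2 of the 4.

2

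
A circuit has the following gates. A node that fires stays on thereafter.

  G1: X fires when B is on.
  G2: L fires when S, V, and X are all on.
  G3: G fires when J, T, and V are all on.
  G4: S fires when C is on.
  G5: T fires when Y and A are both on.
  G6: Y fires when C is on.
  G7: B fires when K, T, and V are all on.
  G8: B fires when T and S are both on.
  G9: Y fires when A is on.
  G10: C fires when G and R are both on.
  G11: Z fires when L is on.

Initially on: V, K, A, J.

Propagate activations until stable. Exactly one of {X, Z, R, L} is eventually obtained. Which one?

X

A is on, so Y fires (G9).
G5: Y and A on → T on.
G7: K, T, and V on → B on.
B is on, so X fires (G1).
Z would need L (G11), but L never turns on. No rule produces R, and it is not given. L would need S, V, and X (G2), but S never turns on.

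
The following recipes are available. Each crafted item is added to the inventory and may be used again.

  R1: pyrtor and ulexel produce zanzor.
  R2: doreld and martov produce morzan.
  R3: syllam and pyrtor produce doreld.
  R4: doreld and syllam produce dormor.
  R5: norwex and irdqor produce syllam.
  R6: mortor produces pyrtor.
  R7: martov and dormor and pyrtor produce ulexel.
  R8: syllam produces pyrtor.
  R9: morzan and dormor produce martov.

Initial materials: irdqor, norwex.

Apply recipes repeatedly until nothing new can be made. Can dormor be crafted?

norwex and irdqor → syllam (R5).
Using R8, syllam makes pyrtor.
Using R3, syllam and pyrtor make doreld.
doreld and syllam → dormor (R4).

Yes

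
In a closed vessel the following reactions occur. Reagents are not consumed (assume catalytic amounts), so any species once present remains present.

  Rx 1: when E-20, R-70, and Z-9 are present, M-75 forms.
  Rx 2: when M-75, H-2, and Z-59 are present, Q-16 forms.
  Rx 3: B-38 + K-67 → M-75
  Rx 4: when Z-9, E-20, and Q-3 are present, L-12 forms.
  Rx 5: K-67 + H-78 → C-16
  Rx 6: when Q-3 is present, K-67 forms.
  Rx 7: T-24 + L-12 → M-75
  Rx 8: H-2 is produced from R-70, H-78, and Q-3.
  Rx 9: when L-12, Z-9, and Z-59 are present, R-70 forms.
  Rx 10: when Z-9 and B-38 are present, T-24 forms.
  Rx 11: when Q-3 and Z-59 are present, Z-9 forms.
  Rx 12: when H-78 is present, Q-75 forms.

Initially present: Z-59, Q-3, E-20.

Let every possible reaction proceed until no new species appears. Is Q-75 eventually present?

No

Q-75 would need H-78 (Rx 12), but H-78 never forms.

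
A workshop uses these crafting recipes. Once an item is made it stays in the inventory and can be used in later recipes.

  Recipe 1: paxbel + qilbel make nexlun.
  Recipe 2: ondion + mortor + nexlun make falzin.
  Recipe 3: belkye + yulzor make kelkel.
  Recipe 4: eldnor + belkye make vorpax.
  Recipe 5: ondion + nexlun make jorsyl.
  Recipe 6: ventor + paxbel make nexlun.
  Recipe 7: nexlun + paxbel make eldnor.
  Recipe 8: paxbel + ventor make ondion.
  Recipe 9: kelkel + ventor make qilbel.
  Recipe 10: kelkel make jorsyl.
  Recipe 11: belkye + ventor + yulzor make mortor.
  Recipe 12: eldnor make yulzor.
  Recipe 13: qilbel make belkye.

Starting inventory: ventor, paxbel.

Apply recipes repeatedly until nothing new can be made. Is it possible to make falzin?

No

falzin would need ondion, mortor, and nexlun (Recipe 2), but mortor is never obtained.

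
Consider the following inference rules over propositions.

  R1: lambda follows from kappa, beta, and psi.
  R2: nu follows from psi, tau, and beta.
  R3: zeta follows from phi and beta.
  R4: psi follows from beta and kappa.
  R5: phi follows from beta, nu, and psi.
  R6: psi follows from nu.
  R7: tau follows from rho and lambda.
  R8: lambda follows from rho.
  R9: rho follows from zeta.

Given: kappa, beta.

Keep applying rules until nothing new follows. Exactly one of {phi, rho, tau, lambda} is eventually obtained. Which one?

beta and kappa hold, so psi follows (R4).
From kappa, beta, and psi, R1 gives lambda.
tau would need rho and lambda (R7), but rho is never established. phi would need beta, nu, and psi (R5), but nu is never established. rho would need zeta (R9), but zeta is never established.

lambda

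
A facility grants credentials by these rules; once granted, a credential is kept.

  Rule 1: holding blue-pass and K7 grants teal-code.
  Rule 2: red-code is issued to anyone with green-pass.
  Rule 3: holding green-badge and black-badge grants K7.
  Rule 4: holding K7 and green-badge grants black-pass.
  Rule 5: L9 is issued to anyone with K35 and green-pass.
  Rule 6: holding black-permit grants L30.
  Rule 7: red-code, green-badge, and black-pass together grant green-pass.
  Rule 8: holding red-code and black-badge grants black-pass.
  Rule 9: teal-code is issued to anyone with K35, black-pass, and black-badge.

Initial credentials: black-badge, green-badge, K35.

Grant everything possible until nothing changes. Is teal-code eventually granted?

Yes

Holding green-badge and black-badge grants K7 (Rule 3).
Holding K7 and green-badge grants black-pass (Rule 4).
Holding K35, black-pass, and black-badge grants teal-code (Rule 9).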